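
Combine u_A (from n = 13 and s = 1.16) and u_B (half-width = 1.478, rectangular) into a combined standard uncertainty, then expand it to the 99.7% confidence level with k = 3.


u_A = s / sqrt(n) = 1.16 / sqrt(13) = 0.32172611
u_B = half_width / sqrt(3) = 1.478 / sqrt(3) = 0.8533237
uc = sqrt(u_A^2 + u_B^2) = sqrt(0.32172611^2 + 0.8533237^2) = 0.9119589
U = k * uc = 3 * 0.9119589
U = 2.7359

2.7359


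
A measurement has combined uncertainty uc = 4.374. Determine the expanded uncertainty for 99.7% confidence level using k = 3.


U = k * uc
U = 3 * 4.374
U = 13.1220

13.1220


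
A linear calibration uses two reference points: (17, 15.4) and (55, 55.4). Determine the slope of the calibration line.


slope = (y2 - y1) / (x2 - x1)
= (55.4 - 15.4) / (55 - 17)
= 40.0000 / 38
= 1.0526

1.0526


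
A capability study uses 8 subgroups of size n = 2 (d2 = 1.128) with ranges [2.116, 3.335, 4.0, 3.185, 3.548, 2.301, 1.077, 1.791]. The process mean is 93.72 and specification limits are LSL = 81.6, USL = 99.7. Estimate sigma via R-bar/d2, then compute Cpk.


R_bar = (2.116 + 3.335 + 4.0 + 3.185 + 3.548 + 2.301 + 1.077 + 1.791) / 8 = 2.669125
sigma = R_bar / d2 = 2.669125 / 1.128 = 2.3662456
Cp = (USL - LSL)/(6*sigma) = (99.7 - 81.6)/(6*2.3662456) = 1.2749
Cpu = (99.7 - 93.72)/(3*2.3662456) = 0.8424
Cpl = (93.72 - 81.6)/(3*2.3662456) = 1.7073
Cpk = min(Cpu, Cpl) = 0.8424

0.8424


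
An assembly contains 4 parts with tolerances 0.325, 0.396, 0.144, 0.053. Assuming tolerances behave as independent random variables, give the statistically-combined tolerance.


RSS = sqrt(0.325^2 + 0.396^2 + 0.144^2 + 0.053^2)
= sqrt(0.285986)
= 0.5348

0.5348


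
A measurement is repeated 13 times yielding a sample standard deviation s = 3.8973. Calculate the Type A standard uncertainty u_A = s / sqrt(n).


u_A = s / sqrt(n)
u_A = 3.8973 / sqrt(13)
u_A = 3.8973 / 3.6055513
u_A = 1.0809

1.0809


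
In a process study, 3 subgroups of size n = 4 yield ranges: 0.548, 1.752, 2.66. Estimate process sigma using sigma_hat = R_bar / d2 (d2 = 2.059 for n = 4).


R_bar = (0.548 + 1.752 + 2.66) / 3
R_bar = 4.96 / 3 = 1.6533333
sigma_hat = R_bar / d2 = 1.6533333 / 2.059 = 0.8030

0.8030


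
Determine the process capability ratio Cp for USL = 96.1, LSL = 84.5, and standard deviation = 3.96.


Cp = (USL - LSL) / (6 * sigma)
= (96.1 - 84.5) / (6 * 3.96)
= 11.6000 / 23.7600
= 0.4882

0.4882


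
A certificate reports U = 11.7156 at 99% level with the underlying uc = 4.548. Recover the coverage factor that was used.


k = U / uc
k = 11.7156 / 4.548
k = 2.576

2.576


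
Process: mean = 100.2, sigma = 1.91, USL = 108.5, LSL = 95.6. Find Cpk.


Cpu = (USL - mean) / (3*sigma) = (108.5 - 100.2) / (3*1.91) = 1.4485
Cpl = (mean - LSL) / (3*sigma) = (100.2 - 95.6) / (3*1.91) = 0.8028
Cpk = min(Cpu, Cpl) = 0.8028

0.8028


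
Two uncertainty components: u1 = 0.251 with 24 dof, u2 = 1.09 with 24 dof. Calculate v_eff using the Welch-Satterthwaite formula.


uc = sqrt(u1^2 + u2^2) = sqrt(0.251^2 + 1.09^2) = 1.1185263
v_eff = uc^4 / (u1^4/v1 + u2^4/v2)
= 1.1185263^4 / (0.251^4/24 + 1.09^4/24)
= 1.5652539 / 0.058981281
v_eff = 26.5381

26.5381


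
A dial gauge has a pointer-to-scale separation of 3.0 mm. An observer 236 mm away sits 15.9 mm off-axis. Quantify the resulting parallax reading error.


error = h * offset / d
= 3.0 * 15.9 / 236
= 0.2021

0.2021


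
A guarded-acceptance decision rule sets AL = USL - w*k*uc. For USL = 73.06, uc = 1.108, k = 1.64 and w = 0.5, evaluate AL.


U = k * uc = 1.64 * 1.108 = 1.81712
guard band g = w * U = 0.5 * 1.81712 = 0.90856
AL = USL - g = 73.06 - 0.90856
AL = 72.1514

72.1514


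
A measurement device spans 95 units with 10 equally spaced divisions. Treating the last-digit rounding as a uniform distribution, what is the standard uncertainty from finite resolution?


resolution = range / divisions
resolution = 95 / 10 = 9.5
u_res = resolution / (2*sqrt(3))
u_res = 9.5 / 3.4641016
u_res = 2.7424

2.7424


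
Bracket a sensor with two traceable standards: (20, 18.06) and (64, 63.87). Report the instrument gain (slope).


slope = (y2 - y1) / (x2 - x1)
= (63.87 - 18.06) / (64 - 20)
= 45.8100 / 44
= 1.0411

1.0411


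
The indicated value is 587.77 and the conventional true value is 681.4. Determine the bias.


Systematic error = measured - true
= 587.77 - 681.4
= -93.6300

-93.6300


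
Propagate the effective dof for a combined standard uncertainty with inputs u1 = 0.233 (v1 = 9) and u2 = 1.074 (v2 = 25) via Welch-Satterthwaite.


uc = sqrt(u1^2 + u2^2) = sqrt(0.233^2 + 1.074^2) = 1.0989836
v_eff = uc^4 / (u1^4/v1 + u2^4/v2)
= 1.0989836^4 / (0.233^4/9 + 1.074^4/25)
= 1.4586962 / 0.053547753
v_eff = 27.2410

27.2410


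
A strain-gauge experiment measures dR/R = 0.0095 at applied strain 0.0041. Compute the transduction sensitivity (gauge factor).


GF = (dR/R) / epsilon
= 0.0095 / 0.0041
= 2.3171

2.3171


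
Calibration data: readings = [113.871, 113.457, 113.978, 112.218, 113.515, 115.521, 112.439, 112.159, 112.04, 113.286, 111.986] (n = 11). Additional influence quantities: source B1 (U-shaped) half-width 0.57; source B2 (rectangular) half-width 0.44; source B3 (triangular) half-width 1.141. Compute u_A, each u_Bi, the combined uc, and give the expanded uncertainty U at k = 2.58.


mean = (113.871 + 113.457 + 113.978 + 112.218 + 113.515 + 115.521 + 112.439 + 112.159 + 112.04 + 113.286 + 111.986) / 11 = 113.1336364
s = sqrt(sum((x - mean)^2)/(n-1)) = 1.0960526
u_A = s / sqrt(n) = 1.0960526 / sqrt(11) = 0.33047229
u_B1 = 0.57 / sqrt(2) = 0.40305087
u_B2 = 0.44 / sqrt(3) = 0.25403412
u_B3 = 1.141 / sqrt(6) = 0.4658113
uc = sqrt(0.33047229^2 + 0.40305087^2 + 0.25403412^2 + 0.4658113^2) = 0.74375765
U = k * uc = 2.58 * 0.74375765
U = 1.9189

1.9189


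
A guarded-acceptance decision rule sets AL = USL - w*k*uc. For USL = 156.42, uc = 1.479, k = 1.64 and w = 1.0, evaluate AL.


U = k * uc = 1.64 * 1.479 = 2.42556
guard band g = w * U = 1.0 * 2.42556 = 2.42556
AL = USL - g = 156.42 - 2.42556
AL = 153.9944

153.9944


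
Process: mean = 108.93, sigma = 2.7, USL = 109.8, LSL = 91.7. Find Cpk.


Cpu = (USL - mean) / (3*sigma) = (109.8 - 108.93) / (3*2.7) = 0.1074
Cpl = (mean - LSL) / (3*sigma) = (108.93 - 91.7) / (3*2.7) = 2.1272
Cpk = min(Cpu, Cpl) = 0.1074

0.1074


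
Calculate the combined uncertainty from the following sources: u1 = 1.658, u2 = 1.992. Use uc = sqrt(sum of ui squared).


uc = sqrt(1.658^2 + 1.992^2)
uc = sqrt(6.717028)
uc = 2.5917

2.5917


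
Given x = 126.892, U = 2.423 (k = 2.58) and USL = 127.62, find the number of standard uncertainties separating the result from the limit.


u = U / k = 2.423 / 2.58 = 0.93914729
margin = |USL - x| = |127.62 - 126.892| = 0.728
z = margin / u = 0.728 / 0.93914729
z = 0.7752

0.7752


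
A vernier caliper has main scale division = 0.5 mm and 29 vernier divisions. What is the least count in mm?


LC = MSD / n_div
= 0.5 / 29
= 0.0172

0.0172


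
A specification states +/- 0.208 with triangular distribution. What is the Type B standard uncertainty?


u_B = half_width / sqrt(6)
u_B = 0.208 / 2.4494897
u_B = 0.0849

0.0849


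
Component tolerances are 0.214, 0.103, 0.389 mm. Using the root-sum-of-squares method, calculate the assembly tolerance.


RSS = sqrt(0.214^2 + 0.103^2 + 0.389^2)
= sqrt(0.207726)
= 0.4558

0.4558


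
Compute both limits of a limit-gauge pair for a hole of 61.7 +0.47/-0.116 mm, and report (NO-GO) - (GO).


GO = nominal - lower_tol (smallest hole = maximum material condition)
GO = 61.7 - 0.116 = 61.584
NO-GO = nominal + upper_tol (largest hole = least material condition)
NO-GO = 61.7 + 0.47 = 62.17
spread = NO-GO - GO = 62.17 - 61.584 = 0.5860

0.5860


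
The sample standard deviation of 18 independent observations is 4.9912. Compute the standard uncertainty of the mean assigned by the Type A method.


u_A = s / sqrt(n)
u_A = 4.9912 / sqrt(18)
u_A = 4.9912 / 4.2426407
u_A = 1.1764

1.1764


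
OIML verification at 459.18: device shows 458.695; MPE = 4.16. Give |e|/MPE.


e = indication - reference = 458.695 - 459.18 = -0.4850
|e| = 0.4850
ratio = |e| / MPE = 0.4850 / 4.16
ratio = 0.1166

0.1166


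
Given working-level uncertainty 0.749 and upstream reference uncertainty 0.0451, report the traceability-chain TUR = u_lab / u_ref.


TUR = u_lab / u_ref
= 0.749 / 0.0451
= 16.6075

16.6075


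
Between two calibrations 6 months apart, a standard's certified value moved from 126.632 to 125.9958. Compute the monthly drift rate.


rate = (v2 - v1) / months
= (125.9958 - 126.632) / 6
= -0.6362 / 6
= -0.1060

-0.1060


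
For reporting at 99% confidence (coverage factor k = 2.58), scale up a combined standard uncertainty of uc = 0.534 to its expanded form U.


U = k * uc
U = 2.58 * 0.534
U = 1.3777

1.3777


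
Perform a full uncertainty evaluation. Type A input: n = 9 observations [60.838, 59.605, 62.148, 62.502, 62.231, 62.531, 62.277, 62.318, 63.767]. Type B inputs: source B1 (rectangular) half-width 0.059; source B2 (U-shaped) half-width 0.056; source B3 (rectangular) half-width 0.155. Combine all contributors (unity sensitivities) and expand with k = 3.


mean = (60.838 + 59.605 + 62.148 + 62.502 + 62.231 + 62.531 + 62.277 + 62.318 + 63.767) / 9 = 62.02411111
s = sqrt(sum((x - mean)^2)/(n-1)) = 1.1720926
u_A = s / sqrt(n) = 1.1720926 / sqrt(9) = 0.39069753
u_B1 = 0.059 / sqrt(3) = 0.034063666
u_B2 = 0.056 / sqrt(2) = 0.03959798
u_B3 = 0.155 / sqrt(3) = 0.089489292
uc = sqrt(0.39069753^2 + 0.034063666^2 + 0.03959798^2 + 0.089489292^2) = 0.40420444
U = k * uc = 3 * 0.40420444
U = 1.2126

1.2126


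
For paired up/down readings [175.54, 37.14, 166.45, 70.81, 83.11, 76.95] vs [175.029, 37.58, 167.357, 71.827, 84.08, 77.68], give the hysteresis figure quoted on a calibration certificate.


|175.54 - 175.029| = 0.5110
|37.14 - 37.58| = 0.4400
|166.45 - 167.357| = 0.9070
|70.81 - 71.827| = 1.0170
|83.11 - 84.08| = 0.9700
|76.95 - 77.68| = 0.7300
hysteresis = max(diffs) = 1.0170

1.0170


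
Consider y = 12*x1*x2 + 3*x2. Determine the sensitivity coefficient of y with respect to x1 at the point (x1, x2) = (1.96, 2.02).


y = 12*x1*x2 + 3*x2
dy/dx1 = 12*x2
Evaluate at x2 = 2.02: c1 = 12 * 2.02
c1 = 24.2400

24.2400


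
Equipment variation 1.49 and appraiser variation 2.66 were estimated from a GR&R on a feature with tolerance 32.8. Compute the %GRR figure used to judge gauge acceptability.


GRR = sqrt(EV^2 + AV^2) = sqrt(1.49^2 + 2.66^2) = 3.048885
%GRR = GRR / tol * 100 = 3.048885 / 32.8 * 100
%GRR = 9.2954

9.2954


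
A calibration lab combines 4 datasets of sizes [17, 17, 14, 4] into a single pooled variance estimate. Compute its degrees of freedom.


nu = sum_i (n_i - 1)
nu = ((17 - 1) + (17 - 1) + (14 - 1) + (4 - 1))
nu = 16 + 16 + 13 + 3
nu = 48

48


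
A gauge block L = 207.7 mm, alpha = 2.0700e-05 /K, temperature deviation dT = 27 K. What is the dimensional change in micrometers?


dL = L * alpha * dT
= 207.7 * 2.0700e-05 * 27
= 0.1160835 mm
dL_um = 0.1160835 * 1000 = 116.0835 um

116.0835


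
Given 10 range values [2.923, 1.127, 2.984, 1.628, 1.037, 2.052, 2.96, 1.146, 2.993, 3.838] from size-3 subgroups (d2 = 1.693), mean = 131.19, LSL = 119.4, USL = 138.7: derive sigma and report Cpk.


R_bar = (2.923 + 1.127 + 2.984 + 1.628 + 1.037 + 2.052 + 2.96 + 1.146 + 2.993 + 3.838) / 10 = 2.2688
sigma = R_bar / d2 = 2.2688 / 1.693 = 1.3401063
Cp = (USL - LSL)/(6*sigma) = (138.7 - 119.4)/(6*1.3401063) = 2.4003
Cpu = (138.7 - 131.19)/(3*1.3401063) = 1.8680
Cpl = (131.19 - 119.4)/(3*1.3401063) = 2.9326
Cpk = min(Cpu, Cpl) = 1.8680

1.8680


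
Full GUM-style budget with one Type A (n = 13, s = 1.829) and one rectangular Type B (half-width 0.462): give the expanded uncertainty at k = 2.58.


u_A = s / sqrt(n) = 1.829 / sqrt(13) = 0.50727333
u_B = half_width / sqrt(3) = 0.462 / sqrt(3) = 0.26673582
uc = sqrt(u_A^2 + u_B^2) = sqrt(0.50727333^2 + 0.26673582^2) = 0.57312671
U = k * uc = 2.58 * 0.57312671
U = 1.4787

1.4787


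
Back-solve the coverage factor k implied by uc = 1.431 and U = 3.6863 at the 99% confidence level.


k = U / uc
k = 3.6863 / 1.431
k = 2.576

2.576


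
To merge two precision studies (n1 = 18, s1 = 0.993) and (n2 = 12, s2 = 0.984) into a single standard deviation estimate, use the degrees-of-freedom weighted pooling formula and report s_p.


s_p = sqrt(((n1-1)*s1^2 + (n2-1)*s2^2) / (n1+n2-2))
numerator = (18-1)*0.993^2 + (12-1)*0.984^2 = 16.762833 + 10.650816 = 27.413649
denominator = 18 + 12 - 2 = 28
s_p^2 = 27.413649 / 28 = 0.97905889
s_p = sqrt(0.97905889) = 0.9895

0.9895


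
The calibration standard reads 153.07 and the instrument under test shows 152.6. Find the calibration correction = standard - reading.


Correction = standard - reading
= 153.07 - 152.6
= 0.4700

0.4700


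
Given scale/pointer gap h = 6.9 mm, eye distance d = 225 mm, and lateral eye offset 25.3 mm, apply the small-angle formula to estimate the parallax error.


error = h * offset / d
= 6.9 * 25.3 / 225
= 0.7759

0.7759


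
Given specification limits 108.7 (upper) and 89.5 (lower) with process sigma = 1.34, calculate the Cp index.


Cp = (USL - LSL) / (6 * sigma)
= (108.7 - 89.5) / (6 * 1.34)
= 19.2000 / 8.0400
= 2.3881

2.3881


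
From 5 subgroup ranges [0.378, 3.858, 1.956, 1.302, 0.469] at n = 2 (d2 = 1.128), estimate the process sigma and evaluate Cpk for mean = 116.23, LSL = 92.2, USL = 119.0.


R_bar = (0.378 + 3.858 + 1.956 + 1.302 + 0.469) / 5 = 1.5926
sigma = R_bar / d2 = 1.5926 / 1.128 = 1.4118794
Cp = (USL - LSL)/(6*sigma) = (119.0 - 92.2)/(6*1.4118794) = 3.1636
Cpu = (119.0 - 116.23)/(3*1.4118794) = 0.6540
Cpl = (116.23 - 92.2)/(3*1.4118794) = 5.6733
Cpk = min(Cpu, Cpl) = 0.6540

0.6540


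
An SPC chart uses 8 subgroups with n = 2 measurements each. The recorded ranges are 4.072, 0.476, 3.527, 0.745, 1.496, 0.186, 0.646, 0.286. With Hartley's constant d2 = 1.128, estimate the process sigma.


R_bar = (4.072 + 0.476 + 3.527 + 0.745 + 1.496 + 0.186 + 0.646 + 0.286) / 8
R_bar = 11.434 / 8 = 1.42925
sigma_hat = R_bar / d2 = 1.42925 / 1.128 = 1.2671

1.2671


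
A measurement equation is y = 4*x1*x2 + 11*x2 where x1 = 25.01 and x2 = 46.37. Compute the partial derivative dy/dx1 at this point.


y = 4*x1*x2 + 11*x2
dy/dx1 = 4*x2
Evaluate at x2 = 46.37: c1 = 4 * 46.37
c1 = 185.4800

185.4800


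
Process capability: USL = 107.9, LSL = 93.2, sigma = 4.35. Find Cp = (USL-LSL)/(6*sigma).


Cp = (USL - LSL) / (6 * sigma)
= (107.9 - 93.2) / (6 * 4.35)
= 14.7000 / 26.1000
= 0.5632

0.5632


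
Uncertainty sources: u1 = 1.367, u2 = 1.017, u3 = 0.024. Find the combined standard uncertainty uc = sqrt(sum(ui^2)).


uc = sqrt(1.367^2 + 1.017^2 + 0.024^2)
uc = sqrt(2.903554)
uc = 1.7040

1.7040


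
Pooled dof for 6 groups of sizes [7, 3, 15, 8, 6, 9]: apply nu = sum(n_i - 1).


nu = sum_i (n_i - 1)
nu = ((7 - 1) + (3 - 1) + (15 - 1) + (8 - 1) + (6 - 1) + (9 - 1))
nu = 6 + 2 + 14 + 7 + 5 + 8
nu = 42

42


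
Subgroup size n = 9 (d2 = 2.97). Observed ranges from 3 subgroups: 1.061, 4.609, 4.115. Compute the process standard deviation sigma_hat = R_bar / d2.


R_bar = (1.061 + 4.609 + 4.115) / 3
R_bar = 9.785 / 3 = 3.2616667
sigma_hat = R_bar / d2 = 3.2616667 / 2.97 = 1.0982

1.0982


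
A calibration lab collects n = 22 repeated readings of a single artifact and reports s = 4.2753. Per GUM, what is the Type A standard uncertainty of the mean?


u_A = s / sqrt(n)
u_A = 4.2753 / sqrt(22)
u_A = 4.2753 / 4.6904158
u_A = 0.9115

0.9115


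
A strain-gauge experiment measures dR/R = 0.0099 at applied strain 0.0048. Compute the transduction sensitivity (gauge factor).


GF = (dR/R) / epsilon
= 0.0099 / 0.0048
= 2.0625

2.0625


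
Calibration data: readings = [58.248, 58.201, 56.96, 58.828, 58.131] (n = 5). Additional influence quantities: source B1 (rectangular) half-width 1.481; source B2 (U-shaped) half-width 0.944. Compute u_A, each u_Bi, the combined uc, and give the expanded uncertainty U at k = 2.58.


mean = (58.248 + 58.201 + 56.96 + 58.828 + 58.131) / 5 = 58.0736
s = sqrt(sum((x - mean)^2)/(n-1)) = 0.68175604
u_A = s / sqrt(n) = 0.68175604 / sqrt(5) = 0.30489057
u_B1 = 1.481 / sqrt(3) = 0.85505575
u_B2 = 0.944 / sqrt(2) = 0.6675088
uc = sqrt(0.30489057^2 + 0.85505575^2 + 0.6675088^2) = 1.126786
U = k * uc = 2.58 * 1.126786
U = 2.9071

2.9071


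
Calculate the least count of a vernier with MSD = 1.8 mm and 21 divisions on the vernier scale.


LC = MSD / n_div
= 1.8 / 21
= 0.0857

0.0857


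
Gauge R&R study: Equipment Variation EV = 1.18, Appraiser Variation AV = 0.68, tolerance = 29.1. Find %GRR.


GRR = sqrt(EV^2 + AV^2) = sqrt(1.18^2 + 0.68^2) = 1.3619104
%GRR = GRR / tol * 100 = 1.3619104 / 29.1 * 100
%GRR = 4.6801

4.6801


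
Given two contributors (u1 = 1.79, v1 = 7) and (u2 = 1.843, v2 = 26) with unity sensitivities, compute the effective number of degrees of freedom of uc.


uc = sqrt(u1^2 + u2^2) = sqrt(1.79^2 + 1.843^2) = 2.5691923
v_eff = uc^4 / (u1^4/v1 + u2^4/v2)
= 2.5691923^4 / (1.79^4/7 + 1.843^4/26)
= 43.569888 / 1.9103475
v_eff = 22.8073

22.8073


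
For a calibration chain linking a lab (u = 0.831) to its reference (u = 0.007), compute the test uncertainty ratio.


TUR = u_lab / u_ref
= 0.831 / 0.007
= 118.7143

118.7143


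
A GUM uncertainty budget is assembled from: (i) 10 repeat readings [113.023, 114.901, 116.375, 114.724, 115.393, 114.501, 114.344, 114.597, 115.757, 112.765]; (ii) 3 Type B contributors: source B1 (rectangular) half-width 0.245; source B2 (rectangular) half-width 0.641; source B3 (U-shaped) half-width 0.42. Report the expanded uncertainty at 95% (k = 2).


mean = (113.023 + 114.901 + 116.375 + 114.724 + 115.393 + 114.501 + 114.344 + 114.597 + 115.757 + 112.765) / 10 = 114.638
s = sqrt(sum((x - mean)^2)/(n-1)) = 1.1125127
u_A = s / sqrt(n) = 1.1125127 / sqrt(10) = 0.35180741
u_B1 = 0.245 / sqrt(3) = 0.14145082
u_B2 = 0.641 / sqrt(3) = 0.37008152
u_B3 = 0.42 / sqrt(2) = 0.29698485
uc = sqrt(0.35180741^2 + 0.14145082^2 + 0.37008152^2 + 0.29698485^2) = 0.60740194
U = k * uc = 2 * 0.60740194
U = 1.2148

1.2148


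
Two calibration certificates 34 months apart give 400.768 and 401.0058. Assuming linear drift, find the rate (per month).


rate = (v2 - v1) / months
= (401.0058 - 400.768) / 34
= 0.2378 / 34
= 0.0070

0.0070


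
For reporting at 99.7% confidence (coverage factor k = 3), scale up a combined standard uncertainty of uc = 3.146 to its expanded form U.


U = k * uc
U = 3 * 3.146
U = 9.4380

9.4380


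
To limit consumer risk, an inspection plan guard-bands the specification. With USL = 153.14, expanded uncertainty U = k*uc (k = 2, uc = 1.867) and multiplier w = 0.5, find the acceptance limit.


U = k * uc = 2 * 1.867 = 3.734
guard band g = w * U = 0.5 * 3.734 = 1.867
AL = USL - g = 153.14 - 1.867
AL = 151.2730

151.2730


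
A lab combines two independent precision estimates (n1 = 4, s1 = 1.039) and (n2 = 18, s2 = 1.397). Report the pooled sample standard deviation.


s_p = sqrt(((n1-1)*s1^2 + (n2-1)*s2^2) / (n1+n2-2))
numerator = (4-1)*1.039^2 + (18-1)*1.397^2 = 3.238563 + 33.177353 = 36.415916
denominator = 4 + 18 - 2 = 20
s_p^2 = 36.415916 / 20 = 1.8207958
s_p = sqrt(1.8207958) = 1.3494

1.3494


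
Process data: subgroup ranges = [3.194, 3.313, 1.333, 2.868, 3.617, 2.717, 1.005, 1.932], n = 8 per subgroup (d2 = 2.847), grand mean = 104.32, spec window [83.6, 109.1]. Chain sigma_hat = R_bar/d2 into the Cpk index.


R_bar = (3.194 + 3.313 + 1.333 + 2.868 + 3.617 + 2.717 + 1.005 + 1.932) / 8 = 2.497375
sigma = R_bar / d2 = 2.497375 / 2.847 = 0.87719529
Cp = (USL - LSL)/(6*sigma) = (109.1 - 83.6)/(6*0.87719529) = 4.8450
Cpu = (109.1 - 104.32)/(3*0.87719529) = 1.8164
Cpl = (104.32 - 83.6)/(3*0.87719529) = 7.8736
Cpk = min(Cpu, Cpl) = 1.8164

1.8164


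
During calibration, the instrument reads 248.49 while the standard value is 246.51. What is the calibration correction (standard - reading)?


Correction = standard - reading
= 246.51 - 248.49
= -1.9800

-1.9800


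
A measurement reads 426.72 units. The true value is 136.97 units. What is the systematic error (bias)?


Systematic error = measured - true
= 426.72 - 136.97
= 289.7500

289.7500


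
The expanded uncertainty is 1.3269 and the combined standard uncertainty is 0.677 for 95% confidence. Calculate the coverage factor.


k = U / uc
k = 1.3269 / 0.677
k = 1.96

1.96


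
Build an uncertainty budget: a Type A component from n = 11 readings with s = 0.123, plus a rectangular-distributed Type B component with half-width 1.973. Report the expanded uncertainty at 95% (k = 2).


u_A = s / sqrt(n) = 0.123 / sqrt(11) = 0.037085895
u_B = half_width / sqrt(3) = 1.973 / sqrt(3) = 1.1391121
uc = sqrt(u_A^2 + u_B^2) = sqrt(0.037085895^2 + 1.1391121^2) = 1.1397156
U = k * uc = 2 * 1.1397156
U = 2.2794

2.2794


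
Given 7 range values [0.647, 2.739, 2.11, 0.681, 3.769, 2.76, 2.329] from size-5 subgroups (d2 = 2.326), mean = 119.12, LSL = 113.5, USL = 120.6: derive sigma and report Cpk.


R_bar = (0.647 + 2.739 + 2.11 + 0.681 + 3.769 + 2.76 + 2.329) / 7 = 2.1478571
sigma = R_bar / d2 = 2.1478571 / 2.326 = 0.92341234
Cp = (USL - LSL)/(6*sigma) = (120.6 - 113.5)/(6*0.92341234) = 1.2815
Cpu = (120.6 - 119.12)/(3*0.92341234) = 0.5343
Cpl = (119.12 - 113.5)/(3*0.92341234) = 2.0287
Cpk = min(Cpu, Cpl) = 0.5343

0.5343


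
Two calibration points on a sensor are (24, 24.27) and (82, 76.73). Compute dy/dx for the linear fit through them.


slope = (y2 - y1) / (x2 - x1)
= (76.73 - 24.27) / (82 - 24)
= 52.4600 / 58
= 0.9045

0.9045


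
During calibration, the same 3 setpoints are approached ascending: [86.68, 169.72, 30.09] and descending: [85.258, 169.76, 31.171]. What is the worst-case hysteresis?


|86.68 - 85.258| = 1.4220
|169.72 - 169.76| = 0.0400
|30.09 - 31.171| = 1.0810
hysteresis = max(diffs) = 1.4220

1.4220


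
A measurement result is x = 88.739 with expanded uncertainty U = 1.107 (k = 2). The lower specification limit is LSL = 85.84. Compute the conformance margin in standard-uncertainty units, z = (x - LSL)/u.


u = U / k = 1.107 / 2 = 0.5535
margin = |LSL - x| = |85.84 - 88.739| = 2.899
z = margin / u = 2.899 / 0.5535
z = 5.2376

5.2376


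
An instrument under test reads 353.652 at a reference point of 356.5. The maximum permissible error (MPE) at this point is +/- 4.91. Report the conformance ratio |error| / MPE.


e = indication - reference = 353.652 - 356.5 = -2.8480
|e| = 2.8480
ratio = |e| / MPE = 2.8480 / 4.91
ratio = 0.5800

0.5800


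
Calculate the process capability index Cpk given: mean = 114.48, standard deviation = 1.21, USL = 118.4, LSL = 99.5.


Cpu = (USL - mean) / (3*sigma) = (118.4 - 114.48) / (3*1.21) = 1.0799
Cpl = (mean - LSL) / (3*sigma) = (114.48 - 99.5) / (3*1.21) = 4.1267
Cpk = min(Cpu, Cpl) = 1.0799

1.0799


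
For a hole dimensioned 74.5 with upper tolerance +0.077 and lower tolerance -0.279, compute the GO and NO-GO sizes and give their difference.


GO = nominal - lower_tol (smallest hole = maximum material condition)
GO = 74.5 - 0.279 = 74.221
NO-GO = nominal + upper_tol (largest hole = least material condition)
NO-GO = 74.5 + 0.077 = 74.577
spread = NO-GO - GO = 74.577 - 74.221 = 0.3560

0.3560


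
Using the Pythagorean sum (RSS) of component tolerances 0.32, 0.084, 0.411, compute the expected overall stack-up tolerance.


RSS = sqrt(0.32^2 + 0.084^2 + 0.411^2)
= sqrt(0.278377)
= 0.5276

0.5276


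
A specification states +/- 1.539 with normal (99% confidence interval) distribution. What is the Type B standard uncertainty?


u_B = half_width / 2.576
u_B = 1.539 / 2.576
u_B = 0.5974

0.5974


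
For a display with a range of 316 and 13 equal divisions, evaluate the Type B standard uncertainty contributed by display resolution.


resolution = range / divisions
resolution = 316 / 13 = 24.307692
u_res = resolution / (2*sqrt(3))
u_res = 24.307692 / 3.4641016
u_res = 7.0170

7.0170


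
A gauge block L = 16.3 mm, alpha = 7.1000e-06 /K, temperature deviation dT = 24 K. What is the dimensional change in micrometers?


dL = L * alpha * dT
= 16.3 * 7.1000e-06 * 24
= 0.0027775 mm
dL_um = 0.0027775 * 1000 = 2.7775 um

2.7775


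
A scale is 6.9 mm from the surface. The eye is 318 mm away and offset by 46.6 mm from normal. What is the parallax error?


error = h * offset / d
= 6.9 * 46.6 / 318
= 1.0111

1.0111


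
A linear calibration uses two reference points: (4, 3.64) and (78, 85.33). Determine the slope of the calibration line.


slope = (y2 - y1) / (x2 - x1)
= (85.33 - 3.64) / (78 - 4)
= 81.6900 / 74
= 1.1039

1.1039


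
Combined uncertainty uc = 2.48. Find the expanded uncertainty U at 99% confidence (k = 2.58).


U = k * uc
U = 2.58 * 2.48
U = 6.3984

6.3984


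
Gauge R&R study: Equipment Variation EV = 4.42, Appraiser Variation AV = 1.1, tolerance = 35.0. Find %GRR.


GRR = sqrt(EV^2 + AV^2) = sqrt(4.42^2 + 1.1^2) = 4.5548216
%GRR = GRR / tol * 100 = 4.5548216 / 35.0 * 100
%GRR = 13.0138

13.0138


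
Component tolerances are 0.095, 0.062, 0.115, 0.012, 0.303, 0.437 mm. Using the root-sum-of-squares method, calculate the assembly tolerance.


RSS = sqrt(0.095^2 + 0.062^2 + 0.115^2 + 0.012^2 + 0.303^2 + 0.437^2)
= sqrt(0.309016)
= 0.5559

0.5559


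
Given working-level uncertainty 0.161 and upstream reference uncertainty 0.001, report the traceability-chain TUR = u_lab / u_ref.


TUR = u_lab / u_ref
= 0.161 / 0.001
= 161.0000

161.0000


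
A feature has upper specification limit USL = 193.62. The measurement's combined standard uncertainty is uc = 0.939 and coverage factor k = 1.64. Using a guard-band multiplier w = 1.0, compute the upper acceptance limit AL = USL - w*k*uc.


U = k * uc = 1.64 * 0.939 = 1.53996
guard band g = w * U = 1.0 * 1.53996 = 1.53996
AL = USL - g = 193.62 - 1.53996
AL = 192.0800

192.0800


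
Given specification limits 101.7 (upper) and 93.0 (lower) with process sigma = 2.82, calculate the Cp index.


Cp = (USL - LSL) / (6 * sigma)
= (101.7 - 93.0) / (6 * 2.82)
= 8.7000 / 16.9200
= 0.5142

0.5142


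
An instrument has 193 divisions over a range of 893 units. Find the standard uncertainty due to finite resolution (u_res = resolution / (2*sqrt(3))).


resolution = range / divisions
resolution = 893 / 193 = 4.626943
u_res = resolution / (2*sqrt(3))
u_res = 4.626943 / 3.4641016
u_res = 1.3357

1.3357


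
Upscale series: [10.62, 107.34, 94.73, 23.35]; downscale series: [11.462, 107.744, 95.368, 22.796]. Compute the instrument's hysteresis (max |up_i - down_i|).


|10.62 - 11.462| = 0.8420
|107.34 - 107.744| = 0.4040
|94.73 - 95.368| = 0.6380
|23.35 - 22.796| = 0.5540
hysteresis = max(diffs) = 0.8420

0.8420


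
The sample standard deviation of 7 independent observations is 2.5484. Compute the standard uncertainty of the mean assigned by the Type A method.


u_A = s / sqrt(n)
u_A = 2.5484 / sqrt(7)
u_A = 2.5484 / 2.6457513
u_A = 0.9632

0.9632


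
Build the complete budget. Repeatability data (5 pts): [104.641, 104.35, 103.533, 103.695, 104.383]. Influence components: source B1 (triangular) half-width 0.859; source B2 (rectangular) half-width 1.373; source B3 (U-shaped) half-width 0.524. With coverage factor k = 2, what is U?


mean = (104.641 + 104.35 + 103.533 + 103.695 + 104.383) / 5 = 104.1204
s = sqrt(sum((x - mean)^2)/(n-1)) = 0.47924503
u_A = s / sqrt(n) = 0.47924503 / sqrt(5) = 0.21432489
u_B1 = 0.859 / sqrt(6) = 0.35068528
u_B2 = 1.373 / sqrt(3) = 0.79270192
u_B3 = 0.524 / sqrt(2) = 0.37052395
uc = sqrt(0.21432489^2 + 0.35068528^2 + 0.79270192^2 + 0.37052395^2) = 0.9667366
U = k * uc = 2 * 0.9667366
U = 1.9335

1.9335


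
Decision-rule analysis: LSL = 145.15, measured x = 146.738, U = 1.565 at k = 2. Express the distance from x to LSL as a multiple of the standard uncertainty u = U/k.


u = U / k = 1.565 / 2 = 0.7825
margin = |LSL - x| = |145.15 - 146.738| = 1.588
z = margin / u = 1.588 / 0.7825
z = 2.0294

2.0294


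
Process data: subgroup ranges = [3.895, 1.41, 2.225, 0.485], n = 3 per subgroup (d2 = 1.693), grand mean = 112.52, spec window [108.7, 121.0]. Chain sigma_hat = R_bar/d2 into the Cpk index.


R_bar = (3.895 + 1.41 + 2.225 + 0.485) / 4 = 2.00375
sigma = R_bar / d2 = 2.00375 / 1.693 = 1.1835499
Cp = (USL - LSL)/(6*sigma) = (121.0 - 108.7)/(6*1.1835499) = 1.7321
Cpu = (121.0 - 112.52)/(3*1.1835499) = 2.3883
Cpl = (112.52 - 108.7)/(3*1.1835499) = 1.0759
Cpk = min(Cpu, Cpl) = 1.0759

1.0759


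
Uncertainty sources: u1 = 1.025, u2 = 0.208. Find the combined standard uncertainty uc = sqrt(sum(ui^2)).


uc = sqrt(1.025^2 + 0.208^2)
uc = sqrt(1.093889)
uc = 1.0459

1.0459


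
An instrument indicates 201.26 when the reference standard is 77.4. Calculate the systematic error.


Systematic error = measured - true
= 201.26 - 77.4
= 123.8600

123.8600


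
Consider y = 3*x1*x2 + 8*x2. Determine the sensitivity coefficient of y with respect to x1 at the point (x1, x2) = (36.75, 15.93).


y = 3*x1*x2 + 8*x2
dy/dx1 = 3*x2
Evaluate at x2 = 15.93: c1 = 3 * 15.93
c1 = 47.7900

47.7900


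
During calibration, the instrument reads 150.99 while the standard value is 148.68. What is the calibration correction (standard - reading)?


Correction = standard - reading
= 148.68 - 150.99
= -2.3100

-2.3100


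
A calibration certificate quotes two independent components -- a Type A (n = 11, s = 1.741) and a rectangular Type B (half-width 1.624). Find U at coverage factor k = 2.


u_A = s / sqrt(n) = 1.741 / sqrt(11) = 0.52493125
u_B = half_width / sqrt(3) = 1.624 / sqrt(3) = 0.93761684
uc = sqrt(u_A^2 + u_B^2) = sqrt(0.52493125^2 + 0.93761684^2) = 1.0745595
U = k * uc = 2 * 1.0745595
U = 2.1491

2.1491


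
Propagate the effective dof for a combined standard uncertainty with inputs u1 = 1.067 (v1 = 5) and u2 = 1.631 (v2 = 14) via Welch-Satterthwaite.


uc = sqrt(u1^2 + u2^2) = sqrt(1.067^2 + 1.631^2) = 1.9490126
v_eff = uc^4 / (u1^4/v1 + u2^4/v2)
= 1.9490126^4 / (1.067^4/5 + 1.631^4/14)
= 14.429743 / 0.76469262
v_eff = 18.8700

18.8700


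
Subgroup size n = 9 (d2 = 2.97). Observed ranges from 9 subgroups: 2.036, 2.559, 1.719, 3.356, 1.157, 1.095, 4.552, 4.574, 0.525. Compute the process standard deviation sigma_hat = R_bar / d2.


R_bar = (2.036 + 2.559 + 1.719 + 3.356 + 1.157 + 1.095 + 4.552 + 4.574 + 0.525) / 9
R_bar = 21.573 / 9 = 2.397
sigma_hat = R_bar / d2 = 2.397 / 2.97 = 0.8071

0.8071


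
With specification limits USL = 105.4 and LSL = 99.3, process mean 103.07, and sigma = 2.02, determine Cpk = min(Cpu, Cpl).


Cpu = (USL - mean) / (3*sigma) = (105.4 - 103.07) / (3*2.02) = 0.3845
Cpl = (mean - LSL) / (3*sigma) = (103.07 - 99.3) / (3*2.02) = 0.6221
Cpk = min(Cpu, Cpl) = 0.3845

0.3845


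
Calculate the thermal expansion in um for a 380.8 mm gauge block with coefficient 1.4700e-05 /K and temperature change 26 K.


dL = L * alpha * dT
= 380.8 * 1.4700e-05 * 26
= 0.1455418 mm
dL_um = 0.1455418 * 1000 = 145.5418 um

145.5418


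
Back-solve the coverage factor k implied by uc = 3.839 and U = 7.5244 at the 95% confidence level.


k = U / uc
k = 7.5244 / 3.839
k = 1.96

1.96


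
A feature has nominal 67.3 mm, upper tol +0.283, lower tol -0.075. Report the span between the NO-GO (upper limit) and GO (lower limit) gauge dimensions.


GO = nominal - lower_tol (smallest hole = maximum material condition)
GO = 67.3 - 0.075 = 67.225
NO-GO = nominal + upper_tol (largest hole = least material condition)
NO-GO = 67.3 + 0.283 = 67.583
spread = NO-GO - GO = 67.583 - 67.225 = 0.3580

0.3580


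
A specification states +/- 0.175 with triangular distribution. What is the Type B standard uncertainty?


u_B = half_width / sqrt(6)
u_B = 0.175 / 2.4494897
u_B = 0.0714

0.0714


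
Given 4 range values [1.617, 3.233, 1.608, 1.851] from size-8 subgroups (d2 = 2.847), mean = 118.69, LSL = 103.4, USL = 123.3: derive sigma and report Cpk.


R_bar = (1.617 + 3.233 + 1.608 + 1.851) / 4 = 2.07725
sigma = R_bar / d2 = 2.07725 / 2.847 = 0.72962768
Cp = (USL - LSL)/(6*sigma) = (123.3 - 103.4)/(6*0.72962768) = 4.5457
Cpu = (123.3 - 118.69)/(3*0.72962768) = 2.1061
Cpl = (118.69 - 103.4)/(3*0.72962768) = 6.9853
Cpk = min(Cpu, Cpl) = 2.1061

2.1061


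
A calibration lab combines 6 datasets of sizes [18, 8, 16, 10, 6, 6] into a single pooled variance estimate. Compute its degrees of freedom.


nu = sum_i (n_i - 1)
nu = ((18 - 1) + (8 - 1) + (16 - 1) + (10 - 1) + (6 - 1) + (6 - 1))
nu = 17 + 7 + 15 + 9 + 5 + 5
nu = 58

58


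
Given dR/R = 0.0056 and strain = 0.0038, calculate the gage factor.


GF = (dR/R) / epsilon
= 0.0056 / 0.0038
= 1.4737

1.4737


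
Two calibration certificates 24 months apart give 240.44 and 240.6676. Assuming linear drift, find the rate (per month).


rate = (v2 - v1) / months
= (240.6676 - 240.44) / 24
= 0.2276 / 24
= 0.0095

0.0095


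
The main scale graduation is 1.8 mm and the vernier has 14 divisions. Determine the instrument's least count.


LC = MSD / n_div
= 1.8 / 14
= 0.1286

0.1286


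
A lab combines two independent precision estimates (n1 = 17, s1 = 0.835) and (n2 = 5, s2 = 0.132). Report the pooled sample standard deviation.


s_p = sqrt(((n1-1)*s1^2 + (n2-1)*s2^2) / (n1+n2-2))
numerator = (17-1)*0.835^2 + (5-1)*0.132^2 = 11.1556 + 0.069696 = 11.225296
denominator = 17 + 5 - 2 = 20
s_p^2 = 11.225296 / 20 = 0.5612648
s_p = sqrt(0.5612648) = 0.7492

0.7492


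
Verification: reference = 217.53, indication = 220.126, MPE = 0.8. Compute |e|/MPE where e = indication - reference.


e = indication - reference = 220.126 - 217.53 = 2.5960
|e| = 2.5960
ratio = |e| / MPE = 2.5960 / 0.8
ratio = 3.2450

3.2450


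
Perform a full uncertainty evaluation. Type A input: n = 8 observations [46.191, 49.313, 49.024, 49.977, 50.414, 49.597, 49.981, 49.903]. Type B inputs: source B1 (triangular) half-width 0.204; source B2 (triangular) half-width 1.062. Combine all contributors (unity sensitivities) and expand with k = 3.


mean = (46.191 + 49.313 + 49.024 + 49.977 + 50.414 + 49.597 + 49.981 + 49.903) / 8 = 49.3
s = sqrt(sum((x - mean)^2)/(n-1)) = 1.3286475
u_A = s / sqrt(n) = 1.3286475 / sqrt(8) = 0.46974783
u_B1 = 0.204 / sqrt(6) = 0.083282651
u_B2 = 1.062 / sqrt(6) = 0.43355968
uc = sqrt(0.46974783^2 + 0.083282651^2 + 0.43355968^2) = 0.64464953
U = k * uc = 3 * 0.64464953
U = 1.9339

1.9339


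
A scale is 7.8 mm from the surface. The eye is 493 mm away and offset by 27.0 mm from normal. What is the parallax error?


error = h * offset / d
= 7.8 * 27.0 / 493
= 0.4272

0.4272


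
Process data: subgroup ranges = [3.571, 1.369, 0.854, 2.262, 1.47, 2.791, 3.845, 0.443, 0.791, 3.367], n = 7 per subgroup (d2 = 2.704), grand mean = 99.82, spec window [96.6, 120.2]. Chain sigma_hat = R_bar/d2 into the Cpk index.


R_bar = (3.571 + 1.369 + 0.854 + 2.262 + 1.47 + 2.791 + 3.845 + 0.443 + 0.791 + 3.367) / 10 = 2.0763
sigma = R_bar / d2 = 2.0763 / 2.704 = 0.76786243
Cp = (USL - LSL)/(6*sigma) = (120.2 - 96.6)/(6*0.76786243) = 5.1224
Cpu = (120.2 - 99.82)/(3*0.76786243) = 8.8471
Cpl = (99.82 - 96.6)/(3*0.76786243) = 1.3978
Cpk = min(Cpu, Cpl) = 1.3978

1.3978


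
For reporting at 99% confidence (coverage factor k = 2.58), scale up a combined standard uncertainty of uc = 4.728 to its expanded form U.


U = k * uc
U = 2.58 * 4.728
U = 12.1982

12.1982


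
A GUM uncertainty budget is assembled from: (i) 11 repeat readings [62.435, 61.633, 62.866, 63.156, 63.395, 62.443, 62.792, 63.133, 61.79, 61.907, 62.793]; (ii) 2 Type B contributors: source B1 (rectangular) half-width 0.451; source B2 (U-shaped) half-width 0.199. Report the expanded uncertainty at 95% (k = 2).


mean = (62.435 + 61.633 + 62.866 + 63.156 + 63.395 + 62.443 + 62.792 + 63.133 + 61.79 + 61.907 + 62.793) / 11 = 62.57663636
s = sqrt(sum((x - mean)^2)/(n-1)) = 0.59054437
u_A = s / sqrt(n) = 0.59054437 / sqrt(11) = 0.17805583
u_B1 = 0.451 / sqrt(3) = 0.26038497
u_B2 = 0.199 / sqrt(2) = 0.14071425
uc = sqrt(0.17805583^2 + 0.26038497^2 + 0.14071425^2) = 0.34540514
U = k * uc = 2 * 0.34540514
U = 0.6908

0.6908


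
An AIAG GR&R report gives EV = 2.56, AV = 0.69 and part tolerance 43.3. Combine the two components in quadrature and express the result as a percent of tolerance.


GRR = sqrt(EV^2 + AV^2) = sqrt(2.56^2 + 0.69^2) = 2.6513581
%GRR = GRR / tol * 100 = 2.6513581 / 43.3 * 100
%GRR = 6.1232

6.1232


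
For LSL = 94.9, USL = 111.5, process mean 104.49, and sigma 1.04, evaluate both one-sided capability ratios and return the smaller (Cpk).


Cpu = (USL - mean) / (3*sigma) = (111.5 - 104.49) / (3*1.04) = 2.2468
Cpl = (mean - LSL) / (3*sigma) = (104.49 - 94.9) / (3*1.04) = 3.0737
Cpk = min(Cpu, Cpl) = 2.2468

2.2468


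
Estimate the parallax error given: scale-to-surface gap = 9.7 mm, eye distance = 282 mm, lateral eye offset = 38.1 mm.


error = h * offset / d
= 9.7 * 38.1 / 282
= 1.3105

1.3105


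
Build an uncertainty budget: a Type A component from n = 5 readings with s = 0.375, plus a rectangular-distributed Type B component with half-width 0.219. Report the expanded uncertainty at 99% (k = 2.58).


u_A = s / sqrt(n) = 0.375 / sqrt(5) = 0.1677051
u_B = half_width / sqrt(3) = 0.219 / sqrt(3) = 0.12643971
uc = sqrt(u_A^2 + u_B^2) = sqrt(0.1677051^2 + 0.12643971^2) = 0.21002857
U = k * uc = 2.58 * 0.21002857
U = 0.5419

0.5419


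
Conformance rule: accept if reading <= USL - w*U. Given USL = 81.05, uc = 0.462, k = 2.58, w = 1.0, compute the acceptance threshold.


U = k * uc = 2.58 * 0.462 = 1.19196
guard band g = w * U = 1.0 * 1.19196 = 1.19196
AL = USL - g = 81.05 - 1.19196
AL = 79.8580

79.8580


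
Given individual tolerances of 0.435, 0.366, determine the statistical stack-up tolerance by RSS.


RSS = sqrt(0.435^2 + 0.366^2)
= sqrt(0.323181)
= 0.5685

0.5685


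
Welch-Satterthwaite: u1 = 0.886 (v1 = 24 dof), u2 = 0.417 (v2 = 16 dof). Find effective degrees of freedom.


uc = sqrt(u1^2 + u2^2) = sqrt(0.886^2 + 0.417^2) = 0.97922674
v_eff = uc^4 / (u1^4/v1 + u2^4/v2)
= 0.97922674^4 / (0.886^4/24 + 0.417^4/16)
= 0.91946046 / 0.027565617
v_eff = 33.3553

33.3553


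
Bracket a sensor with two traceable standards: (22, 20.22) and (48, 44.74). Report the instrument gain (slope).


slope = (y2 - y1) / (x2 - x1)
= (44.74 - 20.22) / (48 - 22)
= 24.5200 / 26
= 0.9431

0.9431


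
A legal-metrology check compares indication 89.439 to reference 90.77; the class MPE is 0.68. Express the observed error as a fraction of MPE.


e = indication - reference = 89.439 - 90.77 = -1.3310
|e| = 1.3310
ratio = |e| / MPE = 1.3310 / 0.68
ratio = 1.9574

1.9574


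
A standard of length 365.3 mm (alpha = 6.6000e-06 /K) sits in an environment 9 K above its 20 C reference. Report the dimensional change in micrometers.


dL = L * alpha * dT
= 365.3 * 6.6000e-06 * 9
= 0.0216988 mm
dL_um = 0.0216988 * 1000 = 21.6988 um

21.6988


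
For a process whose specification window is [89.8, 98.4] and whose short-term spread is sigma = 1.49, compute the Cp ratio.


Cp = (USL - LSL) / (6 * sigma)
= (98.4 - 89.8) / (6 * 1.49)
= 8.6000 / 8.9400
= 0.9620

0.9620


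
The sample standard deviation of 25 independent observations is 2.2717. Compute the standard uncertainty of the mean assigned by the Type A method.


u_A = s / sqrt(n)
u_A = 2.2717 / sqrt(25)
u_A = 2.2717 / 5
u_A = 0.4543

0.4543


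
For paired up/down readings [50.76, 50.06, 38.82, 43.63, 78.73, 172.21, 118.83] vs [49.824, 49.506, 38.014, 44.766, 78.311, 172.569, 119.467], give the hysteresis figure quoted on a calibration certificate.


|50.76 - 49.824| = 0.9360
|50.06 - 49.506| = 0.5540
|38.82 - 38.014| = 0.8060
|43.63 - 44.766| = 1.1360
|78.73 - 78.311| = 0.4190
|172.21 - 172.569| = 0.3590
|118.83 - 119.467| = 0.6370
hysteresis = max(diffs) = 1.1360

1.1360
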